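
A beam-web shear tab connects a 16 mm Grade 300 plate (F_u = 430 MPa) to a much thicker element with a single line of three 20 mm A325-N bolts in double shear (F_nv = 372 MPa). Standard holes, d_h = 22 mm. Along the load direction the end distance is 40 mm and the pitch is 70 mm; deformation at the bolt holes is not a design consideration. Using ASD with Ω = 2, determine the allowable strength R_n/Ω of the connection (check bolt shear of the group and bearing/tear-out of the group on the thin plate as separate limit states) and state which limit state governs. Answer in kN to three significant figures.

351 kN (bolt shear governs)

Bolt shear: A_b = π·20²/4 = 314.2 mm²; R_n = 372 × 314.2 × 3 × 2 / 1000 = 701.2 kN → 701.2 / 2 = 351 kN.
Bearing (1.5 l_c t F_u ≤ 3.0 d t F_u): upper limit = 3.0·20·16·430 / 1000 = 412.8 kN.
  Edge l_c = 40 − 22/2 = 29 → r_n = 299.3 kN; interior l_c = 70 − 22 = 48 → r_n = 412.8 kN.
  R_n,bearing = 1·299.3 + 2·412.8 = 1125 kN → 1125 / 2 = 562 kN.
Bolt shear governs: 351 kN.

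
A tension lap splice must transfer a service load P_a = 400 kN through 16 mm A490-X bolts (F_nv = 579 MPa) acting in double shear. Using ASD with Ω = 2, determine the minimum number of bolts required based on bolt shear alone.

A_b = π·16²/4 = 201.1 mm².
Per-bolt allowable strength R_n/Ω = 579 × 201.1 × 2 / 1000 / 2 = 116.4 kN.
n ≥ 400 / 116.4 = 3.436 → use 4 bolts.

4 bolts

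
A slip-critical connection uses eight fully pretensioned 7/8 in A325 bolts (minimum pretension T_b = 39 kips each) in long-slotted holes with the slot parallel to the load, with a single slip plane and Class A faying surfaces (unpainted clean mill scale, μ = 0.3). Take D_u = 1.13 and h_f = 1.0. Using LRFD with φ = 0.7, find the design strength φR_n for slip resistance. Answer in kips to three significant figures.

R_n = μ · D_u · h_f · T_b · n_s · n_b = 0.3 × 1.13 × 1.0 × 39 × 1 × 8 = 105.8 kips.
Design strength φR_n = 0.7 × 105.8 = 74 kips.

74 kips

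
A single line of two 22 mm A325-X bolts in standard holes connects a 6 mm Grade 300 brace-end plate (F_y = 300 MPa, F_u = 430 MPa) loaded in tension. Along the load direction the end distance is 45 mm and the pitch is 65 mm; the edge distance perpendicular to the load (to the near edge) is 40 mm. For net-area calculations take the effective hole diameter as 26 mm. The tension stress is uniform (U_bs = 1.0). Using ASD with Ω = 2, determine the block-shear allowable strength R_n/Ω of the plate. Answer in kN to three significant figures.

Shear plane L_v = 45 + 1·65 = 110 mm; A_gv = 110 × 6 = 660 mm².
A_nv = (110 − 1.5·26) × 6 = 426 mm².
A_nt = (40 − 0.5·26) × 6 = 162 mm².
0.6 F_u A_nv = 109.9 kN; 0.6 F_y A_gv = 118.8 kN → shear rupture governs the shear term.
R_n = 109.9 + 1.0 × 430 × 162 / 1000 = 179.6 kN.
Allowable strength R_n/Ω = 179.6 / 2 = 89.8 kN.

89.8 kN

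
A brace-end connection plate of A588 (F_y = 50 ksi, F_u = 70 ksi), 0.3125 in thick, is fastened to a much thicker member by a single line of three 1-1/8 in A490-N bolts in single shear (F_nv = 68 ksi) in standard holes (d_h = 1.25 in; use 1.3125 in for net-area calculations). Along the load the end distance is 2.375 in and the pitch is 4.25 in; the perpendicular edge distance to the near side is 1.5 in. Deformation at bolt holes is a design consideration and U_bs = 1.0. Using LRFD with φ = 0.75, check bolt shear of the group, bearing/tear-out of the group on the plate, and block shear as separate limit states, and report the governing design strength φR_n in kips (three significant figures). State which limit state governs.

Bolt shear: A_b = π·1.125²/4 = 0.994 in²; R_n = 68 × 0.994 × 3 × 1 = 202.8 kips → 0.75 × 202.8 = 152 kips.
Bearing: edge l_c = 1.75, r_n = 45.94 kips; interior l_c = 3, r_n = 59.06 kips; R_n = 45.94 + 2·59.06 = 164.1 kips → 123 kips.
Block shear: A_gv = 3.398, A_nv = 2.373, A_nt = 0.2637 in²; R_n = min(0.6F_uA_nv, 0.6F_yA_gv) + U_bs·F_u·A_nt = 118.1 kips → 88.6 kips.
Block shear governs: 88.6 kips.

88.6 kips (block shear governs)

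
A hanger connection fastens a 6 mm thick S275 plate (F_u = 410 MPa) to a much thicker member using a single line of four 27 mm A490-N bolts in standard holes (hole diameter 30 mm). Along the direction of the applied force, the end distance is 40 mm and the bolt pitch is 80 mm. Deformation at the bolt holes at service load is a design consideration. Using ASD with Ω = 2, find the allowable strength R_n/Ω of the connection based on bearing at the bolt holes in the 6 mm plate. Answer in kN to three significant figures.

Per bolt r_n = 1.2 l_c t F_u ≤ 2.4 d t F_u; upper limit = 2.4 × 27 × 6 × 410 / 1000 = 159.4 kN.
Edge bolt: l_c = 40 − 30/2 = 25 mm → 1.2 × 25 × 6 × 410 / 1000 = 73.8 → r_n = 73.8 kN.
Interior bolts: l_c = 80 − 30 = 50 mm → 1.2 × 50 × 6 × 410 / 1000 = 147.6 → r_n = 147.6 kN.
R_n = 1 × 73.8 + 3 × 147.6 = 516.6 kN.
Allowable strength R_n/Ω = 516.6 / 2 = 258 kN.

258 kN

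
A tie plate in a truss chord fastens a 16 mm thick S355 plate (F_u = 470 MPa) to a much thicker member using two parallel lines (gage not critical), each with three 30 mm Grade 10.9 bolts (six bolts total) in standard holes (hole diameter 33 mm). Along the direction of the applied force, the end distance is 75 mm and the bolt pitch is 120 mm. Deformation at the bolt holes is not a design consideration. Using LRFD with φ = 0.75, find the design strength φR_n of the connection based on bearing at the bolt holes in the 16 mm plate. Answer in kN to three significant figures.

3020 kN

Per bolt r_n = 1.5 l_c t F_u ≤ 3.0 d t F_u; upper limit = 3.0 × 30 × 16 × 470 / 1000 = 676.8 kN.
Edge bolt: l_c = 75 − 33/2 = 58.5 mm → 1.5 × 58.5 × 16 × 470 / 1000 = 659.9 → r_n = 659.9 kN.
Interior bolts: l_c = 120 − 33 = 87 mm → 1.5 × 87 × 16 × 470 / 1000 = 981.4 → r_n = 676.8 kN.
R_n = 2 × 659.9 + 4 × 676.8 = 4027 kN.
Design strength φR_n = 0.75 × 4027 = 3020 kN.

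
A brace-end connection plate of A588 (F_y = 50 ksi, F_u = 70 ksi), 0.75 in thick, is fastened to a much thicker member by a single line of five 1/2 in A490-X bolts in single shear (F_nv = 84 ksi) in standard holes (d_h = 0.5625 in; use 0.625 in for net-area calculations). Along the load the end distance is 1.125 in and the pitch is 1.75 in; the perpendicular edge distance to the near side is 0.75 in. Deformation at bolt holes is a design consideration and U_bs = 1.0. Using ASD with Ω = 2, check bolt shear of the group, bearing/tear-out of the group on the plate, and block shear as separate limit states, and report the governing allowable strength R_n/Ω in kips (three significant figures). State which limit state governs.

41.2 kips (bolt shear governs)

Bolt shear: A_b = π·0.5²/4 = 0.1963 in²; R_n = 84 × 0.1963 × 5 × 1 = 82.47 kips → 82.47 / 2 = 41.2 kips.
Bearing: edge l_c = 0.8438, r_n = 53.16 kips; interior l_c = 1.188, r_n = 63 kips; R_n = 53.16 + 4·63 = 305.2 kips → 153 kips.
Block shear: A_gv = 6.094, A_nv = 3.984, A_nt = 0.3281 in²; R_n = min(0.6F_uA_nv, 0.6F_yA_gv) + U_bs·F_u·A_nt = 190.3 kips → 95.2 kips.
Bolt shear governs: 41.2 kips.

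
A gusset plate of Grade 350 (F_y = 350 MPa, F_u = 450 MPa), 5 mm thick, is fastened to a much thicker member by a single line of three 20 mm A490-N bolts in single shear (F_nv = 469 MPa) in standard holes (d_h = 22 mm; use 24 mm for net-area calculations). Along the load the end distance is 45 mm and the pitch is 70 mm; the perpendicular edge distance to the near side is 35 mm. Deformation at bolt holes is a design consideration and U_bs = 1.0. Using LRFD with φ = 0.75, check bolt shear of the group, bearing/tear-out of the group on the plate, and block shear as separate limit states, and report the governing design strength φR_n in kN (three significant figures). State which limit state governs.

165 kN (block shear governs)

Bolt shear: A_b = π·20²/4 = 314.2 mm²; R_n = 469 × 314.2 × 3 × 1 / 1000 = 442 kN → 0.75 × 442 = 332 kN.
Bearing: edge l_c = 34, r_n = 91.8 kN; interior l_c = 48, r_n = 108 kN; R_n = 91.8 + 2·108 = 307.8 kN → 231 kN.
Block shear: A_gv = 925, A_nv = 625, A_nt = 115 mm²; R_n = min(0.6F_uA_nv, 0.6F_yA_gv) + U_bs·F_u·A_nt = 220.5 kN → 165 kN.
Block shear governs: 165 kN.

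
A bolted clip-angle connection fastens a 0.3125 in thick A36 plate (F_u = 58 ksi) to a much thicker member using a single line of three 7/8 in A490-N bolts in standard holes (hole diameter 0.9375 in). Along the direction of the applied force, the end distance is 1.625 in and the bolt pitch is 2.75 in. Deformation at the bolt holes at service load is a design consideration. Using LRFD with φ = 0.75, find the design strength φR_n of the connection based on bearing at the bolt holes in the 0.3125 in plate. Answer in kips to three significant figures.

Per bolt r_n = 1.2 l_c t F_u ≤ 2.4 d t F_u; upper limit = 2.4 × 0.875 × 0.3125 × 58 = 38.06 kips.
Edge bolt: l_c = 1.625 − 0.9375/2 = 1.156 in → 1.2 × 1.156 × 0.3125 × 58 = 25.15 → r_n = 25.15 kips.
Interior bolts: l_c = 2.75 − 0.9375 = 1.812 in → 1.2 × 1.812 × 0.3125 × 58 = 39.42 → r_n = 38.06 kips.
R_n = 1 × 25.15 + 2 × 38.06 = 101.3 kips.
Design strength φR_n = 0.75 × 101.3 = 76 kips.

76 kips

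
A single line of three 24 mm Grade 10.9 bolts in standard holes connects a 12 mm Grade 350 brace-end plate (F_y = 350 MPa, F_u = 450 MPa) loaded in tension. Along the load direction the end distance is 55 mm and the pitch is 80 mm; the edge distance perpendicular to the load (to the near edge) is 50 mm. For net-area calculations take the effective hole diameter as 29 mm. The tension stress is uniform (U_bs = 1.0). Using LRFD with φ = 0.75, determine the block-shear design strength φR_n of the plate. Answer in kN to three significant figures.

490 kN

Shear plane L_v = 55 + 2·80 = 215 mm; A_gv = 215 × 12 = 2580 mm².
A_nv = (215 − 2.5·29) × 12 = 1710 mm².
A_nt = (50 − 0.5·29) × 12 = 426 mm².
0.6 F_u A_nv = 461.7 kN; 0.6 F_y A_gv = 541.8 kN → shear rupture governs the shear term.
R_n = 461.7 + 1.0 × 450 × 426 / 1000 = 653.4 kN.
Design strength φR_n = 0.75 × 653.4 = 490 kN.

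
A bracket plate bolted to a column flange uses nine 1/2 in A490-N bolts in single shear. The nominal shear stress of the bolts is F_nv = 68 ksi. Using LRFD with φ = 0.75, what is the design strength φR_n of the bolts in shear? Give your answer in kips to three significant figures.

90.1 kips

A_b = π × 0.5² / 4 = 0.1963 in².
R_n = F_nv · A_b · n · n_s = 68 × 0.1963 × 9 × 1 = 120.2 kips.
Design strength φR_n = 0.75 × 120.2 = 90.1 kips.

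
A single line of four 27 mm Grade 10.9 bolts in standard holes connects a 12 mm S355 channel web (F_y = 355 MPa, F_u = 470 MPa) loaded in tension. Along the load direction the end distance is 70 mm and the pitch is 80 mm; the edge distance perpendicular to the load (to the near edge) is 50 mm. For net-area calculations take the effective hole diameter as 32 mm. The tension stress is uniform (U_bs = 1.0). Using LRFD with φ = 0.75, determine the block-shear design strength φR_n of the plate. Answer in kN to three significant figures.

646 kN

Shear plane L_v = 70 + 3·80 = 310 mm; A_gv = 310 × 12 = 3720 mm².
A_nv = (310 − 3.5·32) × 12 = 2376 mm².
A_nt = (50 − 0.5·32) × 12 = 408 mm².
0.6 F_u A_nv = 670 kN; 0.6 F_y A_gv = 792.4 kN → shear rupture governs the shear term.
R_n = 670 + 1.0 × 470 × 408 / 1000 = 861.8 kN.
Design strength φR_n = 0.75 × 861.8 = 646 kN.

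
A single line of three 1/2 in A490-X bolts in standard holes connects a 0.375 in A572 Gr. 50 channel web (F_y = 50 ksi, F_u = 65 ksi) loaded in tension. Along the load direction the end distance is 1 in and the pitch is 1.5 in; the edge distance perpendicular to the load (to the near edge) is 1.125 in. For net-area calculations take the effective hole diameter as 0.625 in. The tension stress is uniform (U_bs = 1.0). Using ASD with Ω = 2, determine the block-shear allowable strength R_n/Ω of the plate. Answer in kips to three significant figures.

27.7 kips

Shear plane L_v = 1 + 2·1.5 = 4 in; A_gv = 4 × 0.375 = 1.5 in².
A_nv = (4 − 2.5·0.625) × 0.375 = 0.9141 in².
A_nt = (1.125 − 0.5·0.625) × 0.375 = 0.3047 in².
0.6 F_u A_nv = 35.65 kips; 0.6 F_y A_gv = 45 kips → shear rupture governs the shear term.
R_n = 35.65 + 1.0 × 65 × 0.3047 = 55.45 kips.
Allowable strength R_n/Ω = 55.45 / 2 = 27.7 kips.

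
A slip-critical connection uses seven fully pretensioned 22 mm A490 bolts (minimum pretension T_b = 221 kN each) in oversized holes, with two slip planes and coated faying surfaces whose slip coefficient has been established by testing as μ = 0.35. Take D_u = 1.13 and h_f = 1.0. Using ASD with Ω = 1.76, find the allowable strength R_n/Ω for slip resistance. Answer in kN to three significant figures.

695 kN

R_n = μ · D_u · h_f · T_b · n_s · n_b = 0.35 × 1.13 × 1.0 × 221 × 2 × 7 = 1224 kN.
Allowable strength R_n/Ω = 1224 / 1.76 = 695 kN.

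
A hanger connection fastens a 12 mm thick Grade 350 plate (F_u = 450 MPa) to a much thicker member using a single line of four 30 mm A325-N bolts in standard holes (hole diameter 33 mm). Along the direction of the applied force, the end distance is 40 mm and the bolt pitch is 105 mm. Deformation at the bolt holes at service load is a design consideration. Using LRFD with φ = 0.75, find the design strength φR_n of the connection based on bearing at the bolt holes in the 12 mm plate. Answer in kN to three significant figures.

989 kN

Per bolt r_n = 1.2 l_c t F_u ≤ 2.4 d t F_u; upper limit = 2.4 × 30 × 12 × 450 / 1000 = 388.8 kN.
Edge bolt: l_c = 40 − 33/2 = 23.5 mm → 1.2 × 23.5 × 12 × 450 / 1000 = 152.3 → r_n = 152.3 kN.
Interior bolts: l_c = 105 − 33 = 72 mm → 1.2 × 72 × 12 × 450 / 1000 = 466.6 → r_n = 388.8 kN.
R_n = 1 × 152.3 + 3 × 388.8 = 1319 kN.
Design strength φR_n = 0.75 × 1319 = 989 kN.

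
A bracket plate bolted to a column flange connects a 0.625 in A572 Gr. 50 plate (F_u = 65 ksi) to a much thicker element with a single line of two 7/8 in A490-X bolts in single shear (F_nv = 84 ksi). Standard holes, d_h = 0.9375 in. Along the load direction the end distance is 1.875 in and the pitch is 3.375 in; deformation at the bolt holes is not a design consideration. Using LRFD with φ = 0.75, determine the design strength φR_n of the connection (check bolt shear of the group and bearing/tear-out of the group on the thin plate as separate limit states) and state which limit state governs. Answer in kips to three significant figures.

Bolt shear: A_b = π·0.875²/4 = 0.6013 in²; R_n = 84 × 0.6013 × 2 × 1 = 101 kips → 0.75 × 101 = 75.8 kips.
Bearing (1.5 l_c t F_u ≤ 3.0 d t F_u): upper limit = 3.0·0.875·0.625·65 = 106.6 kips.
  Edge l_c = 1.875 − 0.9375/2 = 1.406 → r_n = 85.69 kips; interior l_c = 3.375 − 0.9375 = 2.438 → r_n = 106.6 kips.
  R_n,bearing = 1·85.69 + 1·106.6 = 192.3 kips → 0.75 × 192.3 = 144 kips.
Bolt shear governs: 75.8 kips.

75.8 kips (bolt shear governs)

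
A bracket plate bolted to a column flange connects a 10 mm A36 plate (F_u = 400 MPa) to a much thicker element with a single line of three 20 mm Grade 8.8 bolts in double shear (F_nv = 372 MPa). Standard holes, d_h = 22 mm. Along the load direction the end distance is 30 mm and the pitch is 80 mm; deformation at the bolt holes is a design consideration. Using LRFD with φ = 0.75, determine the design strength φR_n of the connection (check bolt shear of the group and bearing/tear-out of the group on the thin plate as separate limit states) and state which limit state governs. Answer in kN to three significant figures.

356 kN (bearing governs)

Bolt shear: A_b = π·20²/4 = 314.2 mm²; R_n = 372 × 314.2 × 3 × 2 / 1000 = 701.2 kN → 0.75 × 701.2 = 526 kN.
Bearing (1.2 l_c t F_u ≤ 2.4 d t F_u): upper limit = 2.4·20·10·400 / 1000 = 192 kN.
  Edge l_c = 30 − 22/2 = 19 → r_n = 91.2 kN; interior l_c = 80 − 22 = 58 → r_n = 192 kN.
  R_n,bearing = 1·91.2 + 2·192 = 475.2 kN → 0.75 × 475.2 = 356 kN.
Bearing governs: 356 kN.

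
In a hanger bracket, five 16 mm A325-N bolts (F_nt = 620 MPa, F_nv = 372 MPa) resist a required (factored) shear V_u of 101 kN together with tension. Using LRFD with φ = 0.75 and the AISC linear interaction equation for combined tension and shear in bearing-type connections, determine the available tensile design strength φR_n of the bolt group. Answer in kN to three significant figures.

439 kN

A_b = π·16²/4 = 201.1 mm²; f_rv = 101 × 1000 / (5 × 201.1) = 100.5 MPa.
F'_nt = 1.3 F_nt − (F_nt / φF_nv) f_rv = 1.3·620 − (620/(0.75·372))·100.5 = 582.7 MPa, capped at F_nt → F'_nt = 582.7 MPa.
R_n = F'_nt · A_b · n = 582.7 × 201.1 × 5 / 1000 = 585.8 kN.
Design strength φR_n = 0.75 × 585.8 = 439 kN.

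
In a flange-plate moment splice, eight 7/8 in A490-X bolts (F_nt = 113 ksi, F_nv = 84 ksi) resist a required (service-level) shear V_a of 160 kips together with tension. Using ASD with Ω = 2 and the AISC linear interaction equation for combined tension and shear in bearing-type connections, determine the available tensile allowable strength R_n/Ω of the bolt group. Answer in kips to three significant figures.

138 kips

A_b = π·0.875²/4 = 0.6013 in²; f_rv = 160 / (8 × 0.6013) = 33.26 ksi.
F'_nt = 1.3 F_nt − (Ω F_nt / F_nv) f_rv = 1.3·113 − (2·113/84)·33.26 = 57.41 ksi, capped at F_nt → F'_nt = 57.41 ksi.
R_n = F'_nt · A_b · n = 57.41 × 0.6013 × 8 = 276.2 kips.
Allowable strength R_n/Ω = 276.2 / 2 = 138 kips.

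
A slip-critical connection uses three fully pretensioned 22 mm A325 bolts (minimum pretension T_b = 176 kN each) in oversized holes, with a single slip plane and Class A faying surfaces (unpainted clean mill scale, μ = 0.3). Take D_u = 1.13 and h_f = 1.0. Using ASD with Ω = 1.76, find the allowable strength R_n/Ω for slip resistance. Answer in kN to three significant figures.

R_n = μ · D_u · h_f · T_b · n_s · n_b = 0.3 × 1.13 × 1.0 × 176 × 1 × 3 = 179 kN.
Allowable strength R_n/Ω = 179 / 1.76 = 102 kN.

102 kN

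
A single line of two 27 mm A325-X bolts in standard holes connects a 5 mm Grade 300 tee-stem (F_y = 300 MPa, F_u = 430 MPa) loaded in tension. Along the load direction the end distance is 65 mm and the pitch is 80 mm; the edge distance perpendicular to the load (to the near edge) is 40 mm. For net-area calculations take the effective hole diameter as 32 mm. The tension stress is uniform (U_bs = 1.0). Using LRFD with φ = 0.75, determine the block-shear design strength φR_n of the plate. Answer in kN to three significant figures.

133 kN

Shear plane L_v = 65 + 1·80 = 145 mm; A_gv = 145 × 5 = 725 mm².
A_nv = (145 − 1.5·32) × 5 = 485 mm².
A_nt = (40 − 0.5·32) × 5 = 120 mm².
0.6 F_u A_nv = 125.1 kN; 0.6 F_y A_gv = 130.5 kN → shear rupture governs the shear term.
R_n = 125.1 + 1.0 × 430 × 120 / 1000 = 176.7 kN.
Design strength φR_n = 0.75 × 176.7 = 133 kN.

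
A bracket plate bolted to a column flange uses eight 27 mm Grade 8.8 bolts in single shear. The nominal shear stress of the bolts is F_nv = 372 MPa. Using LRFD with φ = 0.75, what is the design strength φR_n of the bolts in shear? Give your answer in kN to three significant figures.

A_b = π × 27² / 4 = 572.6 mm².
R_n = F_nv · A_b · n · n_s = 372 × 572.6 × 8 × 1 / 1000 = 1704 kN.
Design strength φR_n = 0.75 × 1704 = 1280 kN.

1280 kN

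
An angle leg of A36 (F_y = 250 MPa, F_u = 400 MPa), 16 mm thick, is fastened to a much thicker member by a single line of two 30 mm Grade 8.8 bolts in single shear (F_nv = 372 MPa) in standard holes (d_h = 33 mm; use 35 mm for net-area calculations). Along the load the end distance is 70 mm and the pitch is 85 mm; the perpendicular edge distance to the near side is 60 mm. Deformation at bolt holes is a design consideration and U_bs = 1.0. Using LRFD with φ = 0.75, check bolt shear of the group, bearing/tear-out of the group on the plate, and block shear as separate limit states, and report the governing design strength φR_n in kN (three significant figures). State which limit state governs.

Bolt shear: A_b = π·30²/4 = 706.9 mm²; R_n = 372 × 706.9 × 2 × 1 / 1000 = 525.9 kN → 0.75 × 525.9 = 394 kN.
Bearing: edge l_c = 53.5, r_n = 410.9 kN; interior l_c = 52, r_n = 399.4 kN; R_n = 410.9 + 1·399.4 = 810.2 kN → 608 kN.
Block shear: A_gv = 2480, A_nv = 1640, A_nt = 680 mm²; R_n = min(0.6F_uA_nv, 0.6F_yA_gv) + U_bs·F_u·A_nt = 644 kN → 483 kN.
Bolt shear governs: 394 kN.

394 kN (bolt shear governs)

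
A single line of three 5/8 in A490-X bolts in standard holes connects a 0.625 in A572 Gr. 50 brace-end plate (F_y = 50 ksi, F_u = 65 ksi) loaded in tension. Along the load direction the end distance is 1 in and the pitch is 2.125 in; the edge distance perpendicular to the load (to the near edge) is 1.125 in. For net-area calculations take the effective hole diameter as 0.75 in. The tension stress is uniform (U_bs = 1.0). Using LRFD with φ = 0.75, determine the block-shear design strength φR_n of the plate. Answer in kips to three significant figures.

Shear plane L_v = 1 + 2·2.125 = 5.25 in; A_gv = 5.25 × 0.625 = 3.281 in².
A_nv = (5.25 − 2.5·0.75) × 0.625 = 2.109 in².
A_nt = (1.125 − 0.5·0.75) × 0.625 = 0.4688 in².
0.6 F_u A_nv = 82.27 kips; 0.6 F_y A_gv = 98.44 kips → shear rupture governs the shear term.
R_n = 82.27 + 1.0 × 65 × 0.4688 = 112.7 kips.
Design strength φR_n = 0.75 × 112.7 = 84.6 kips.

84.6 kips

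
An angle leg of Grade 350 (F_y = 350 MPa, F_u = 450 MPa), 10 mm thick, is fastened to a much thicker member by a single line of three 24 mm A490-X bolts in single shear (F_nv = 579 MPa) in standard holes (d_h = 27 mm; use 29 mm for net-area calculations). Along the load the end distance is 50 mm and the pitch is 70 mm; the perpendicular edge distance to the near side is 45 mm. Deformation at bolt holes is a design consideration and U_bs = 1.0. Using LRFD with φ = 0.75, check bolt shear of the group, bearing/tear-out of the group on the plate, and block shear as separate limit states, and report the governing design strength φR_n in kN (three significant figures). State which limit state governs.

Bolt shear: A_b = π·24²/4 = 452.4 mm²; R_n = 579 × 452.4 × 3 × 1 / 1000 = 785.8 kN → 0.75 × 785.8 = 589 kN.
Bearing: edge l_c = 36.5, r_n = 197.1 kN; interior l_c = 43, r_n = 232.2 kN; R_n = 197.1 + 2·232.2 = 661.5 kN → 496 kN.
Block shear: A_gv = 1900, A_nv = 1175, A_nt = 305 mm²; R_n = min(0.6F_uA_nv, 0.6F_yA_gv) + U_bs·F_u·A_nt = 454.5 kN → 341 kN.
Block shear governs: 341 kN.

341 kN (block shear governs)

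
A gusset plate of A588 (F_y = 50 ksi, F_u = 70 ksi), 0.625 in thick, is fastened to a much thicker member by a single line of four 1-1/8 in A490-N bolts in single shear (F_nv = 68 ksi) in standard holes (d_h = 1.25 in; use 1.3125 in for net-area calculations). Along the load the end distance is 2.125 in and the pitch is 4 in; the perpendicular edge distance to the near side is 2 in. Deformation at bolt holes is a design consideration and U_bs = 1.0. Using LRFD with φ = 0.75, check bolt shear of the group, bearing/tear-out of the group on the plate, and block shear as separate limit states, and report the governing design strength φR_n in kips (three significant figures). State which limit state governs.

Bolt shear: A_b = π·1.125²/4 = 0.994 in²; R_n = 68 × 0.994 × 4 × 1 = 270.4 kips → 0.75 × 270.4 = 203 kips.
Bearing: edge l_c = 1.5, r_n = 78.75 kips; interior l_c = 2.75, r_n = 118.1 kips; R_n = 78.75 + 3·118.1 = 433.1 kips → 325 kips.
Block shear: A_gv = 8.828, A_nv = 5.957, A_nt = 0.8398 in²; R_n = min(0.6F_uA_nv, 0.6F_yA_gv) + U_bs·F_u·A_nt = 309 kips → 232 kips.
Bolt shear governs: 203 kips.

203 kips (bolt shear governs)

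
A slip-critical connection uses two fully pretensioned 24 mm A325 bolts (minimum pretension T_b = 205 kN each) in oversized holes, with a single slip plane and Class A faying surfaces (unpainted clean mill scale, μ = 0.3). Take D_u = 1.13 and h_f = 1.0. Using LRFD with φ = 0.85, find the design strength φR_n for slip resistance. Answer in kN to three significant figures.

118 kN

R_n = μ · D_u · h_f · T_b · n_s · n_b = 0.3 × 1.13 × 1.0 × 205 × 1 × 2 = 139 kN.
Design strength φR_n = 0.85 × 139 = 118 kN.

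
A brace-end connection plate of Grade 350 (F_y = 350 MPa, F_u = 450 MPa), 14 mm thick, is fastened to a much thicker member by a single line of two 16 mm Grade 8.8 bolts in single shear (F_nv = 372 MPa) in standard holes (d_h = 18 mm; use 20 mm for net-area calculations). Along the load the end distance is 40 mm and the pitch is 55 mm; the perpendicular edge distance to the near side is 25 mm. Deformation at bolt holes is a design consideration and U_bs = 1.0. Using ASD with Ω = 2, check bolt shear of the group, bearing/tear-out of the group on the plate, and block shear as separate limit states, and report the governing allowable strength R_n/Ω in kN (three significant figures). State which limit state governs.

74.8 kN (bolt shear governs)

Bolt shear: A_b = π·16²/4 = 201.1 mm²; R_n = 372 × 201.1 × 2 × 1 / 1000 = 149.6 kN → 149.6 / 2 = 74.8 kN.
Bearing: edge l_c = 31, r_n = 234.4 kN; interior l_c = 37, r_n = 241.9 kN; R_n = 234.4 + 1·241.9 = 476.3 kN → 238 kN.
Block shear: A_gv = 1330, A_nv = 910, A_nt = 210 mm²; R_n = min(0.6F_uA_nv, 0.6F_yA_gv) + U_bs·F_u·A_nt = 340.2 kN → 170 kN.
Bolt shear governs: 74.8 kN.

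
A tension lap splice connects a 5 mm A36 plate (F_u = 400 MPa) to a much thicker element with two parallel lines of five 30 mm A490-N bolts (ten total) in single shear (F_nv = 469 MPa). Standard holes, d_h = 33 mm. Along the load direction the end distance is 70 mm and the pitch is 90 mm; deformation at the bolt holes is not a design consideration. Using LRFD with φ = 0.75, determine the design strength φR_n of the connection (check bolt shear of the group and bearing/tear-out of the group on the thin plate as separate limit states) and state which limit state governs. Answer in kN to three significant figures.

1270 kN (bearing governs)

Bolt shear: A_b = π·30²/4 = 706.9 mm²; R_n = 469 × 706.9 × 10 × 1 / 1000 = 3315 kN → 0.75 × 3315 = 2490 kN.
Bearing (1.5 l_c t F_u ≤ 3.0 d t F_u): upper limit = 3.0·30·5·400 / 1000 = 180 kN.
  Edge l_c = 70 − 33/2 = 53.5 → r_n = 160.5 kN; interior l_c = 90 − 33 = 57 → r_n = 171 kN.
  R_n,bearing = 2·160.5 + 8·171 = 1689 kN → 0.75 × 1689 = 1270 kN.
Bearing governs: 1270 kN.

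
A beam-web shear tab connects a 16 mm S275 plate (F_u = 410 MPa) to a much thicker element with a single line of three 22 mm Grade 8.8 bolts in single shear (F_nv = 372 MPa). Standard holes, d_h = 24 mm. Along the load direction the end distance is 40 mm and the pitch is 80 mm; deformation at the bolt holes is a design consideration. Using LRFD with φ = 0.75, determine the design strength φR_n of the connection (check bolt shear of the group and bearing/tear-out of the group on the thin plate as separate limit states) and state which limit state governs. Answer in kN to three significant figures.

Bolt shear: A_b = π·22²/4 = 380.1 mm²; R_n = 372 × 380.1 × 3 × 1 / 1000 = 424.2 kN → 0.75 × 424.2 = 318 kN.
Bearing (1.2 l_c t F_u ≤ 2.4 d t F_u): upper limit = 2.4·22·16·410 / 1000 = 346.4 kN.
  Edge l_c = 40 − 24/2 = 28 → r_n = 220.4 kN; interior l_c = 80 − 24 = 56 → r_n = 346.4 kN.
  R_n,bearing = 1·220.4 + 2·346.4 = 913.2 kN → 0.75 × 913.2 = 685 kN.
Bolt shear governs: 318 kN.

318 kN (bolt shear governs)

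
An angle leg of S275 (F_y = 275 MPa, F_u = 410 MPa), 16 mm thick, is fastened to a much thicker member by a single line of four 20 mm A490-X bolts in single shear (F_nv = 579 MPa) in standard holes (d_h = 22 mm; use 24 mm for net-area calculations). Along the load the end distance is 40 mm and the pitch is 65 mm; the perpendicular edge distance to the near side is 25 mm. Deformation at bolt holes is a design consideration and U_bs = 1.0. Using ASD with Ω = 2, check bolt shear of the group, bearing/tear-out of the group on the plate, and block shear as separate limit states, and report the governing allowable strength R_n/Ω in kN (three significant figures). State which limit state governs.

Bolt shear: A_b = π·20²/4 = 314.2 mm²; R_n = 579 × 314.2 × 4 × 1 / 1000 = 727.6 kN → 727.6 / 2 = 364 kN.
Bearing: edge l_c = 29, r_n = 228.3 kN; interior l_c = 43, r_n = 314.9 kN; R_n = 228.3 + 3·314.9 = 1173 kN → 586 kN.
Block shear: A_gv = 3760, A_nv = 2416, A_nt = 208 mm²; R_n = min(0.6F_uA_nv, 0.6F_yA_gv) + U_bs·F_u·A_nt = 679.6 kN → 340 kN.
Block shear governs: 340 kN.

340 kN (block shear governs)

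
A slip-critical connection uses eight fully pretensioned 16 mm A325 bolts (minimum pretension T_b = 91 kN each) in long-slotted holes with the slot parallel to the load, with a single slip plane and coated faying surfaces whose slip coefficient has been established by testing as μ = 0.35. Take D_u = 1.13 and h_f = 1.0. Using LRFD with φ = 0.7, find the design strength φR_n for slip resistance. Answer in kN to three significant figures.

R_n = μ · D_u · h_f · T_b · n_s · n_b = 0.35 × 1.13 × 1.0 × 91 × 1 × 8 = 287.9 kN.
Design strength φR_n = 0.7 × 287.9 = 202 kN.

202 kN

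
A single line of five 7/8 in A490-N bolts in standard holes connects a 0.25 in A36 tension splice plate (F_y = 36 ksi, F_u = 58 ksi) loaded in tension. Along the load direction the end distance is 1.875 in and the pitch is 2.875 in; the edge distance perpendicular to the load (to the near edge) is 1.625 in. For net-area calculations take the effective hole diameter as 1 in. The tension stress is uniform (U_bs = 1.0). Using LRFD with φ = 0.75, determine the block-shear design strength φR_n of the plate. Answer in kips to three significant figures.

66.4 kips

Shear plane L_v = 1.875 + 4·2.875 = 13.38 in; A_gv = 13.38 × 0.25 = 3.344 in².
A_nv = (13.38 − 4.5·1) × 0.25 = 2.219 in².
A_nt = (1.625 − 0.5·1) × 0.25 = 0.2812 in².
0.6 F_u A_nv = 77.21 kips; 0.6 F_y A_gv = 72.22 kips → shear yielding governs the shear term.
R_n = 72.22 + 1.0 × 58 × 0.2812 = 88.54 kips.
Design strength φR_n = 0.75 × 88.54 = 66.4 kips.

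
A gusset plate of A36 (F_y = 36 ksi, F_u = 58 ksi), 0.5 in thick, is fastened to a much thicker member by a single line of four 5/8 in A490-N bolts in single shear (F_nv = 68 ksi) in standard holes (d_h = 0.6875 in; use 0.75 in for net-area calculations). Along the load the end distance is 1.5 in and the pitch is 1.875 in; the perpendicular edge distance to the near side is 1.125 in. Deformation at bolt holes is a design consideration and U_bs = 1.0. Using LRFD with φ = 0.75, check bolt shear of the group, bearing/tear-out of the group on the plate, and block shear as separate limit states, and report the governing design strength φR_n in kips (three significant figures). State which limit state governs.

62.6 kips (bolt shear governs)

Bolt shear: A_b = π·0.625²/4 = 0.3068 in²; R_n = 68 × 0.3068 × 4 × 1 = 83.45 kips → 0.75 × 83.45 = 62.6 kips.
Bearing: edge l_c = 1.156, r_n = 40.24 kips; interior l_c = 1.188, r_n = 41.33 kips; R_n = 40.24 + 3·41.33 = 164.2 kips → 123 kips.
Block shear: A_gv = 3.562, A_nv = 2.25, A_nt = 0.375 in²; R_n = min(0.6F_uA_nv, 0.6F_yA_gv) + U_bs·F_u·A_nt = 98.7 kips → 74 kips.
Bolt shear governs: 62.6 kips.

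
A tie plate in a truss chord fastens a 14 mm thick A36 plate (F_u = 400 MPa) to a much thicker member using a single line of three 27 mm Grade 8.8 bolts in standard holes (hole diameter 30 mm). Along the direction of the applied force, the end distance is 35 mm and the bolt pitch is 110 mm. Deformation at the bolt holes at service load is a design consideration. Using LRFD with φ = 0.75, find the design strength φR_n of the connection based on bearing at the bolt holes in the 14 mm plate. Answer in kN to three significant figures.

645 kN

Per bolt r_n = 1.2 l_c t F_u ≤ 2.4 d t F_u; upper limit = 2.4 × 27 × 14 × 400 / 1000 = 362.9 kN.
Edge bolt: l_c = 35 − 30/2 = 20 mm → 1.2 × 20 × 14 × 400 / 1000 = 134.4 → r_n = 134.4 kN.
Interior bolts: l_c = 110 − 30 = 80 mm → 1.2 × 80 × 14 × 400 / 1000 = 537.6 → r_n = 362.9 kN.
R_n = 1 × 134.4 + 2 × 362.9 = 860.2 kN.
Design strength φR_n = 0.75 × 860.2 = 645 kN.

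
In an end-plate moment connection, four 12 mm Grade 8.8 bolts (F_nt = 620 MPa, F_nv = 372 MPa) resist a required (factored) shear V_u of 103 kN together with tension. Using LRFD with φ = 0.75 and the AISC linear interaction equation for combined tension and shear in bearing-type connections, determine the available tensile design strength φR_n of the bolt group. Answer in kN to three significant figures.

A_b = π·12²/4 = 113.1 mm²; f_rv = 103 × 1000 / (4 × 113.1) = 227.7 MPa.
F'_nt = 1.3 F_nt − (F_nt / φF_nv) f_rv = 1.3·620 − (620/(0.75·372))·227.7 = 300 MPa, capped at F_nt → F'_nt = 300 MPa.
R_n = F'_nt · A_b · n = 300 × 113.1 × 4 / 1000 = 135.7 kN.
Design strength φR_n = 0.75 × 135.7 = 102 kN.

102 kN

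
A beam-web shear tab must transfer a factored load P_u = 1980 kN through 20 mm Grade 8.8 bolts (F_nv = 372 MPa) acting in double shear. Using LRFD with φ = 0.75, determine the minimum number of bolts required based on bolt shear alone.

A_b = π·20²/4 = 314.2 mm².
Per-bolt design strength φR_n = 0.75 × 372 × 314.2 × 2 / 1000 = 175.3 kN.
n ≥ 1980 / 175.3 = 11.29 → use 12 bolts.

12 bolts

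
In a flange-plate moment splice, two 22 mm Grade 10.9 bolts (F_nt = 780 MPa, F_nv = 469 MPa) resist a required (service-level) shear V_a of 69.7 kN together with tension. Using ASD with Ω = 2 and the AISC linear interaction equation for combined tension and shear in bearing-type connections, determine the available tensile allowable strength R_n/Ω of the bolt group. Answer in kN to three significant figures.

A_b = π·22²/4 = 380.1 mm²; f_rv = 69.7 × 1000 / (2 × 380.1) = 91.68 MPa.
F'_nt = 1.3 F_nt − (Ω F_nt / F_nv) f_rv = 1.3·780 − (2·780/469)·91.68 = 709.1 MPa, capped at F_nt → F'_nt = 709.1 MPa.
R_n = F'_nt · A_b · n = 709.1 × 380.1 × 2 / 1000 = 539.1 kN.
Allowable strength R_n/Ω = 539.1 / 2 = 270 kN.

270 kN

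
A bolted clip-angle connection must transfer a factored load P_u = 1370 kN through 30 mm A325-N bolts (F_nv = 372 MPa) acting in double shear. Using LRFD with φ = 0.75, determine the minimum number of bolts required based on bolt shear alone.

4 bolts

A_b = π·30²/4 = 706.9 mm².
Per-bolt design strength φR_n = 0.75 × 372 × 706.9 × 2 / 1000 = 394.4 kN.
n ≥ 1370 / 394.4 = 3.473 → use 4 bolts.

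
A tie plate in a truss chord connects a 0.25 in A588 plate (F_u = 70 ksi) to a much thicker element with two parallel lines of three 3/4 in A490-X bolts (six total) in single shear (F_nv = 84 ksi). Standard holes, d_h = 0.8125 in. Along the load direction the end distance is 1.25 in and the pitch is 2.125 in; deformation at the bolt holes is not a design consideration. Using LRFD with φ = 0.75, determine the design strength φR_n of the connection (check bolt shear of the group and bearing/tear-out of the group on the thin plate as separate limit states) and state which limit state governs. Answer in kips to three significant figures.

Bolt shear: A_b = π·0.75²/4 = 0.4418 in²; R_n = 84 × 0.4418 × 6 × 1 = 222.7 kips → 0.75 × 222.7 = 167 kips.
Bearing (1.5 l_c t F_u ≤ 3.0 d t F_u): upper limit = 3.0·0.75·0.25·70 = 39.38 kips.
  Edge l_c = 1.25 − 0.8125/2 = 0.8438 → r_n = 22.15 kips; interior l_c = 2.125 − 0.8125 = 1.312 → r_n = 34.45 kips.
  R_n,bearing = 2·22.15 + 4·34.45 = 182.1 kips → 0.75 × 182.1 = 137 kips.
Bearing governs: 137 kips.

137 kips (bearing governs)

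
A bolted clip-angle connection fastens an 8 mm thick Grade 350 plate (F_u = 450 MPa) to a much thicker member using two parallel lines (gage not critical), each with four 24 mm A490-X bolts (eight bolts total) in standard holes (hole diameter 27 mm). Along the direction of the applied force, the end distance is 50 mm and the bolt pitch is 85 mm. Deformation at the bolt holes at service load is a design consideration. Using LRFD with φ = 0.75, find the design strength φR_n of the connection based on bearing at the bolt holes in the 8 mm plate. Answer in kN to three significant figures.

1170 kN

Per bolt r_n = 1.2 l_c t F_u ≤ 2.4 d t F_u; upper limit = 2.4 × 24 × 8 × 450 / 1000 = 207.4 kN.
Edge bolt: l_c = 50 − 27/2 = 36.5 mm → 1.2 × 36.5 × 8 × 450 / 1000 = 157.7 → r_n = 157.7 kN.
Interior bolts: l_c = 85 − 27 = 58 mm → 1.2 × 58 × 8 × 450 / 1000 = 250.6 → r_n = 207.4 kN.
R_n = 2 × 157.7 + 6 × 207.4 = 1560 kN.
Design strength φR_n = 0.75 × 1560 = 1170 kN.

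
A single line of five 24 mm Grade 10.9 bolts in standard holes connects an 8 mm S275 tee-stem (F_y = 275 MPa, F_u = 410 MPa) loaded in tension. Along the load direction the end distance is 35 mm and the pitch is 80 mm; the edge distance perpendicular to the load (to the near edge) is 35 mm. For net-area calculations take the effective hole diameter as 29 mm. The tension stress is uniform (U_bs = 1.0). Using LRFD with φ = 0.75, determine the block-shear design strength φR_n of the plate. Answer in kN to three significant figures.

382 kN

Shear plane L_v = 35 + 4·80 = 355 mm; A_gv = 355 × 8 = 2840 mm².
A_nv = (355 − 4.5·29) × 8 = 1796 mm².
A_nt = (35 − 0.5·29) × 8 = 164 mm².
0.6 F_u A_nv = 441.8 kN; 0.6 F_y A_gv = 468.6 kN → shear rupture governs the shear term.
R_n = 441.8 + 1.0 × 410 × 164 / 1000 = 509.1 kN.
Design strength φR_n = 0.75 × 509.1 = 382 kN.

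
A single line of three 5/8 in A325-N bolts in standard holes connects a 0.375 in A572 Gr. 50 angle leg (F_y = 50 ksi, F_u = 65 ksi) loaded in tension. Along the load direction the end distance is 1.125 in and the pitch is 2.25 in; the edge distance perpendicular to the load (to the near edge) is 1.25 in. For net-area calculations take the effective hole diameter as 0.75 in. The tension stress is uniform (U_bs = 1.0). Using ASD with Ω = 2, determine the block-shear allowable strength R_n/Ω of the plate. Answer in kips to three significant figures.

Shear plane L_v = 1.125 + 2·2.25 = 5.625 in; A_gv = 5.625 × 0.375 = 2.109 in².
A_nv = (5.625 − 2.5·0.75) × 0.375 = 1.406 in².
A_nt = (1.25 − 0.5·0.75) × 0.375 = 0.3281 in².
0.6 F_u A_nv = 54.84 kips; 0.6 F_y A_gv = 63.28 kips → shear rupture governs the shear term.
R_n = 54.84 + 1.0 × 65 × 0.3281 = 76.17 kips.
Allowable strength R_n/Ω = 76.17 / 2 = 38.1 kips.

38.1 kips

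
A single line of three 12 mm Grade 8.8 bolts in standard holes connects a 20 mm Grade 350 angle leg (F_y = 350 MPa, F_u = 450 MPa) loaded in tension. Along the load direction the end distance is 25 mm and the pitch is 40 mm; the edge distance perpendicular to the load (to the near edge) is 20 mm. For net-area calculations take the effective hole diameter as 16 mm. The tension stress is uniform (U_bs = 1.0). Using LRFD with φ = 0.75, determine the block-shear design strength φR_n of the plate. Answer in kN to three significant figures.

344 kN

Shear plane L_v = 25 + 2·40 = 105 mm; A_gv = 105 × 20 = 2100 mm².
A_nv = (105 − 2.5·16) × 20 = 1300 mm².
A_nt = (20 − 0.5·16) × 20 = 240 mm².
0.6 F_u A_nv = 351 kN; 0.6 F_y A_gv = 441 kN → shear rupture governs the shear term.
R_n = 351 + 1.0 × 450 × 240 / 1000 = 459 kN.
Design strength φR_n = 0.75 × 459 = 344 kN.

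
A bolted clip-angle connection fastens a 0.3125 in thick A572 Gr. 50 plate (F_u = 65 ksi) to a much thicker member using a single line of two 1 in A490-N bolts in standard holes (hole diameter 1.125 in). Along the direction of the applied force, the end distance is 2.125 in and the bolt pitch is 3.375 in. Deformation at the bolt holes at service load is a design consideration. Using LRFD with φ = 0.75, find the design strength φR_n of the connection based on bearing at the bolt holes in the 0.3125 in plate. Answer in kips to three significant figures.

Per bolt r_n = 1.2 l_c t F_u ≤ 2.4 d t F_u; upper limit = 2.4 × 1 × 0.3125 × 65 = 48.75 kips.
Edge bolt: l_c = 2.125 − 1.125/2 = 1.562 in → 1.2 × 1.562 × 0.3125 × 65 = 38.09 → r_n = 38.09 kips.
Interior bolts: l_c = 3.375 − 1.125 = 2.25 in → 1.2 × 2.25 × 0.3125 × 65 = 54.84 → r_n = 48.75 kips.
R_n = 1 × 38.09 + 1 × 48.75 = 86.84 kips.
Design strength φR_n = 0.75 × 86.84 = 65.1 kips.

65.1 kips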